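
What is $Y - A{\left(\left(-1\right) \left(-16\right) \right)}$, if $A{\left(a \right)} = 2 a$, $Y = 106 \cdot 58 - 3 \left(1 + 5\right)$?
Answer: $6098$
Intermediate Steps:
$Y = 6130$ ($Y = 6148 - 18 = 6130$)
$Y - A{\left(\left(-1\right) \left(-16\right) \right)} = 6130 - 2 \left(\left(-1\right) \left(-16\right)\right) = 6130 - 2 \cdot 16 = 6130 - 32 = 6098$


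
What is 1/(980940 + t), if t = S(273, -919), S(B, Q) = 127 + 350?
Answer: 1/981417 ≈ 1.0189e-6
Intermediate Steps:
S(B, Q) = 477
t = 477
1/(980940 + t) = 1/(980940 + 477) = 1/981417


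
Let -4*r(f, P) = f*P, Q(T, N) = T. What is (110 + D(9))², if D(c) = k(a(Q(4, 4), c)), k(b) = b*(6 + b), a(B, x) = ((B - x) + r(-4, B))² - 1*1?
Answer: 12100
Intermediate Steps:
r(f, P) = -P*f/4 (r(f, P) = -f*P/4 = -P*f/4)
a(B, x) = -1 + (-x + 2*B)² (a(B, x) = ((B - x) - ¼*B*(-4))² - 1*1 = ((B - x) + B)² - 1 = (-x + 2*B)² - 1 = -1 + (-x + 2*B)²)
D(c) = (-1 + (-8 + c)²)*(5 + (-8 + c)²) (D(c) = (-1 + (c - 2*4)²)*(6 + (-1 + (c - 2*4)²)) = (-1 + (c - 8)²)*(6 + (-1 + (c - 8)²)) = (-1 + (-8 + c)²)*(6 + (-1 + (-8 + c)²)) = (-1 + (-8 + c)²)*(5 + (-8 + c)²))
(110 + D(9))² = (110 + (-1 + (-8 + 9)²)*(5 + (-8 + 9)²))² = (110 + (-1 + 1²)*(5 + 1²))² = (110 + (-1 + 1)*(5 + 1))² = (110 + 0*6)² = (110 + 0)² = 110² = 12100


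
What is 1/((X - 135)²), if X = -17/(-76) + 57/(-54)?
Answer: 467856/8632082281 ≈ 5.4200e-5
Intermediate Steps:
X = -569/684 (X = -17*(-1/76) + 57*(-1/54) = 17/76 - 19/18 = -569/684 ≈ -0.83187)
1/((X - 135)²) = 1/((-569/684 - 135)²) = 1/((-92909/684)²) = 1/(8632082281/467856) = 467856/8632082281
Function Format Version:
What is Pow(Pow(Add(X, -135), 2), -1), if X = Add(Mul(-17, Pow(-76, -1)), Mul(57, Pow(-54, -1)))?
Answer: Rational(467856, 8632082281) ≈ 5.4200e-5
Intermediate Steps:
X = Rational(-569, 684) (X = Add(Mul(-17, Rational(-1, 76)), Mul(57, Rational(-1, 54))) = Add(Rational(17, 76), Rational(-19, 18)) = Rational(-569, 684) ≈ -0.83187)
Pow(Pow(Add(X, -135), 2), -1) = Pow(Pow(Add(Rational(-569, 684), -135), 2), -1) = Pow(Pow(Rational(-92909, 684), 2), -1) = Pow(Rational(8632082281, 467856), -1) = Rational(467856, 8632082281)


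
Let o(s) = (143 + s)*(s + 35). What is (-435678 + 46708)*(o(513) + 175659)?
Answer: -208156128590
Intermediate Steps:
o(s) = (35 + s)*(143 + s) (o(s) = (143 + s)*(35 + s) = (35 + s)*(143 + s))
(-435678 + 46708)*(o(513) + 175659) = (-435678 + 46708)*((5005 + 513² + 178*513) + 175659) = -388970*((5005 + 263169 + 91314) + 175659) = -388970*(359488 + 175659) = -388970*535147 = -208156128590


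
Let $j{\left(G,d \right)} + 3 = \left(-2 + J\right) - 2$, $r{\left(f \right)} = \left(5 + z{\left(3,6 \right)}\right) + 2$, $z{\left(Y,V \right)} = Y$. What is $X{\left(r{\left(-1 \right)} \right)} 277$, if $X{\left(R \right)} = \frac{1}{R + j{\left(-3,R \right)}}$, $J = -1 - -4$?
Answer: $\frac{277}{6} \approx 46.167$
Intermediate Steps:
$J = 3$ ($J = -1 + 4 = 3$)
$r{\left(f \right)} = 10$ ($r{\left(f \right)} = \left(5 + 3\right) + 2 = 8 + 2 = 10$)
$j{\left(G,d \right)} = -4$ ($j{\left(G,d \right)} = -3 + \left(\left(-2 + 3\right) - 2\right) = -3 + \left(1 - 2\right) = -3 - 1 = -4$)
$X{\left(R \right)} = \frac{1}{-4 + R}$ ($X{\left(R \right)} = \frac{1}{R - 4} = \frac{1}{-4 + R}$)
$X{\left(r{\left(-1 \right)} \right)} 277 = \frac{1}{-4 + 10} \cdot 277 = \frac{1}{6} \cdot 277 = \frac{277}{6}$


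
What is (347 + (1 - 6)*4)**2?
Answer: 106929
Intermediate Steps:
(347 + (1 - 6)*4)**2 = (347 - 5*4)**2 = (347 - 20)**2 = 327**2 = 106929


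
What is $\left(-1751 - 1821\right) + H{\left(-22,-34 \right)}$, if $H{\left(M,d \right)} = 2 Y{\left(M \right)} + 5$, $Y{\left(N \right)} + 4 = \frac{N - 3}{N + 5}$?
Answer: $- \frac{60725}{17} \approx -3572.1$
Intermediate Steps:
$Y{\left(N \right)} = -4 + \frac{-3 + N}{5 + N}$ ($Y{\left(N \right)} = -4 + \frac{N - 3}{N + 5} = -4 + \frac{-3 + N}{5 + N}$)
$H{\left(M,d \right)} = 5 + \frac{2 \left(-23 - 3 M\right)}{5 + M}$ ($H{\left(M,d \right)} = 2 \frac{-23 - 3 M}{5 + M} + 5 = \frac{2 \left(-23 - 3 M\right)}{5 + M} + 5 = 5 + \frac{2 \left(-23 - 3 M\right)}{5 + M}$)
$\left(-1751 - 1821\right) + H{\left(-22,-34 \right)} = \left(-1751 - 1821\right) + \frac{-21 - -22}{5 - 22} = -3572 + \frac{-21 + 22}{-17} = -3572 - \frac{1}{17} = - \frac{60725}{17}$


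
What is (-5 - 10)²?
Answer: 225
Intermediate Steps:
(-5 - 10)² = (-15)² = 225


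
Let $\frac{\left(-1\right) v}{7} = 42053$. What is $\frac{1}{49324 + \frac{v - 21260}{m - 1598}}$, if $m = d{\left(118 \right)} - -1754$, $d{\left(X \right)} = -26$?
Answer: $\frac{130}{6096489} \approx 2.1324 \cdot 10^{-5}$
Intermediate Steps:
$v = -294371$ ($v = \left(-7\right) 42053 = -294371$)
$m = 1728$ ($m = -26 - -1754 = -26 + 1754 = 1728$)
$\frac{1}{49324 + \frac{v - 21260}{m - 1598}} = \frac{1}{49324 + \frac{-294371 - 21260}{1728 - 1598}} = \frac{1}{49324 - \frac{315631}{130}} = \frac{1}{\frac{6096489}{130}} = \frac{130}{6096489}$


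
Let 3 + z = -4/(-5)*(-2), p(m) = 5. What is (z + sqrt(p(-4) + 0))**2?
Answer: 654/25 - 46*sqrt(5)/5 ≈ 5.5882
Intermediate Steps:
z = -23/5 (z = -3 - 4/(-5)*(-2) = -3 - 4*(-1/5)*(-2) = -3 + (4/5)*(-2) = -3 - 8/5 = -23/5 ≈ -4.6000)
(z + sqrt(p(-4) + 0))**2 = (-23/5 + sqrt(5 + 0))**2 = (-23/5 + sqrt(5))**2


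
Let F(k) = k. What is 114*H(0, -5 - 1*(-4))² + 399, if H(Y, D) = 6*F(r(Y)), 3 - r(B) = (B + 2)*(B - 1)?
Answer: 102999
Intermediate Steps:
r(B) = 3 - (-1 + B)*(2 + B) (r(B) = 3 - (B + 2)*(B - 1) = 3 - (2 + B)*(-1 + B) = 3 - (-1 + B)*(2 + B))
H(Y, D) = 30 - 6*Y - 6*Y² (H(Y, D) = 6*(5 - Y - Y²) = 30 - 6*Y - 6*Y²)
114*H(0, -5 - 1*(-4))² + 399 = 114*(30 - 6*0 - 6*0²)² + 399 = 114*(30 + 0 - 6*0)² + 399 = 114*(30 + 0 + 0)² + 399 = 114*30² + 399 = 114*900 + 399 = 102600 + 399 = 102999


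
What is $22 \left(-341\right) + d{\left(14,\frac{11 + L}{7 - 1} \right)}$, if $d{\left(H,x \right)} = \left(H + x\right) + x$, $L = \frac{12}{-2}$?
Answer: $- \frac{22459}{3} \approx -7486.3$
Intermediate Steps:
$L = -6$ ($L = 12 \left(- \frac{1}{2}\right) = -6$)
$d{\left(H,x \right)} = H + 2 x$
$22 \left(-341\right) + d{\left(14,\frac{11 + L}{7 - 1} \right)} = 22 \left(-341\right) + \left(14 + 2 \frac{11 - 6}{7 - 1}\right) = -7502 + \left(14 + 2 \cdot \frac{5}{6}\right) = -7502 + \left(14 + \frac{5}{3}\right) = -7502 + \frac{47}{3} = - \frac{22459}{3}$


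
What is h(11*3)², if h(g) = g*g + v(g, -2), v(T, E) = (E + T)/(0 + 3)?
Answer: 10876804/9 ≈ 1.2085e+6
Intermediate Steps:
v(T, E) = E/3 + T/3 (v(T, E) = (E + T)/3 = (E + T)*(⅓) = E/3 + T/3)
h(g) = -⅔ + g² + g/3 (h(g) = g*g + ((⅓)*(-2) + g/3) = g² + (-⅔ + g/3) = -⅔ + g² + g/3)
h(11*3)² = (-⅔ + (11*3)² + (11*3)/3)² = (-⅔ + 33² + (⅓)*33)² = (-⅔ + 1089 + 11)² = (3298/3)² = 10876804/9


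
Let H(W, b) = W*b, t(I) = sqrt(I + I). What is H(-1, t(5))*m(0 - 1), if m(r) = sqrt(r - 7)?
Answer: -4*I*sqrt(5) ≈ -8.9443*I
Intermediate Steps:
t(I) = sqrt(2)*sqrt(I) (t(I) = sqrt(2*I) = sqrt(2)*sqrt(I))
m(r) = sqrt(-7 + r)
H(-1, t(5))*m(0 - 1) = (-sqrt(2)*sqrt(5))*sqrt(-7 + (0 - 1)) = (-sqrt(10))*sqrt(-7 - 1) = (-sqrt(10))*sqrt(-8) = (-sqrt(10))*(2*I*sqrt(2)) = -4*I*sqrt(5)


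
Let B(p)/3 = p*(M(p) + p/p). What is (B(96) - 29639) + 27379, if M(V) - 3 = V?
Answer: 26540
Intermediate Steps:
M(V) = 3 + V
B(p) = 3*p*(4 + p) (B(p) = 3*(p*((3 + p) + p/p)) = 3*(p*((3 + p) + 1)) = 3*(p*(4 + p)) = 3*p*(4 + p))
(B(96) - 29639) + 27379 = (3*96*(4 + 96) - 29639) + 27379 = (3*96*100 - 29639) + 27379 = (28800 - 29639) + 27379 = -839 + 27379 = 26540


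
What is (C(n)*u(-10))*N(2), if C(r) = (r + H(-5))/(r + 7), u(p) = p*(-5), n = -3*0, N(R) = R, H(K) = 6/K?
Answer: -120/7 ≈ -17.143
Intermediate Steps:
n = 0
u(p) = -5*p
C(r) = (-6/5 + r)/(7 + r) (C(r) = (r + 6/(-5))/(r + 7) = (r + 6*(-1/5))/(7 + r) = (r - 6/5)/(7 + r) = (-6/5 + r)/(7 + r))
(C(n)*u(-10))*N(2) = (((-6/5 + 0)/(7 + 0))*(-5*(-10)))*2 = ((-6/5/7)*50)*2 = (((1/7)*(-6/5))*50)*2 = -6/35*50*2 = -60/7*2 = -120/7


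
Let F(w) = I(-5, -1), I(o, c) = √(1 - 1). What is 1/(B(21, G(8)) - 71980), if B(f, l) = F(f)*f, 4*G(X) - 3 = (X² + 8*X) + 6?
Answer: -1/71980 ≈ -1.3893e-5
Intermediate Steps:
I(o, c) = 0 (I(o, c) = √0 = 0)
F(w) = 0
G(X) = 9/4 + 2*X + X²/4 (G(X) = ¾ + ((X² + 8*X) + 6)/4 = ¾ + (6 + X² + 8*X)/4 = ¾ + (3/2 + 2*X + X²/4) = 9/4 + 2*X + X²/4)
B(f, l) = 0 (B(f, l) = 0*f = 0)
1/(B(21, G(8)) - 71980) = 1/(0 - 71980) = 1/(-71980) = -1/71980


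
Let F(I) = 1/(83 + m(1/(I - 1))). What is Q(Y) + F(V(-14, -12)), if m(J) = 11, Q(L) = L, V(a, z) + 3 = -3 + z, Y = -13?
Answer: -1221/94 ≈ -12.989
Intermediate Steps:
V(a, z) = -6 + z (V(a, z) = -3 + (-3 + z) = -6 + z)
F(I) = 1/94 (F(I) = 1/(83 + 11) = 1/94)
Q(Y) + F(V(-14, -12)) = -13 + 1/94 = -1221/94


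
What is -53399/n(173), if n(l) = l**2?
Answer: -53399/29929 ≈ -1.7842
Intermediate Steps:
-53399/n(173) = -53399/(173**2) = -53399/29929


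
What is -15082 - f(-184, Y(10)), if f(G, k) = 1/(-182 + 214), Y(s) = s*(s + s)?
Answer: -482625/32 ≈ -15082.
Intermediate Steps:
Y(s) = 2*s² (Y(s) = s*(2*s) = 2*s²)
f(G, k) = 1/32
-15082 - f(-184, Y(10)) = -15082 - 1*1/32 = -15082 - 1/32 = -482625/32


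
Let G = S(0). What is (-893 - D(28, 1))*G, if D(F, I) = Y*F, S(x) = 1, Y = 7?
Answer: -1089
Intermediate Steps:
D(F, I) = 7*F
G = 1
(-893 - D(28, 1))*G = (-893 - 7*28)*1 = (-893 - 1*196)*1 = (-893 - 196)*1 = -1089*1 = -1089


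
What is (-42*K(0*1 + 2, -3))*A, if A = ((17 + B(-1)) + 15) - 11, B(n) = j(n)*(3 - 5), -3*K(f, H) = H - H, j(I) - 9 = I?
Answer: 0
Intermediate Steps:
j(I) = 9 + I
K(f, H) = 0 (K(f, H) = -(H - H)/3 = -1/3*0 = 0)
B(n) = -18 - 2*n (B(n) = (9 + n)*(3 - 5) = (9 + n)*(-2) = -18 - 2*n)
A = 5 (A = ((17 + (-18 - 2*(-1))) + 15) - 11 = ((17 + (-18 + 2)) + 15) - 11 = ((17 - 16) + 15) - 11 = (1 + 15) - 11 = 16 - 11 = 5)
(-42*K(0*1 + 2, -3))*A = -42*0*5 = 0*5 = 0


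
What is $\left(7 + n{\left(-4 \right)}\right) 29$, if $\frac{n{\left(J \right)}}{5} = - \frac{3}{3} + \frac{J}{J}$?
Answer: $203$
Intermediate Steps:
$n{\left(J \right)} = 0$ ($n{\left(J \right)} = 5 \left(- \frac{3}{3} + \frac{J}{J}\right) = 5 \left(\left(-3\right) \frac{1}{3} + 1\right) = 5 \left(-1 + 1\right) = 5 \cdot 0 = 0$)
$\left(7 + n{\left(-4 \right)}\right) 29 = \left(7 + 0\right) 29 = 7 \cdot 29 = 203$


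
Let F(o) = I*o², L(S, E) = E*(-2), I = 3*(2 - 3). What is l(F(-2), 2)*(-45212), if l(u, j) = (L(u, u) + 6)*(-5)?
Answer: 6781800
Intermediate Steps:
I = -3 (I = 3*(-1) = -3)
L(S, E) = -2*E
F(o) = -3*o²
l(u, j) = -30 + 10*u (l(u, j) = (-2*u + 6)*(-5) = (6 - 2*u)*(-5) = -30 + 10*u)
l(F(-2), 2)*(-45212) = (-30 + 10*(-3*(-2)²))*(-45212) = (-30 + 10*(-3*4))*(-45212) = (-30 + 10*(-12))*(-45212) = (-30 - 120)*(-45212) = -150*(-45212) = 6781800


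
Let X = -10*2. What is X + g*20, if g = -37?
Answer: -760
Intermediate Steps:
X = -20
X + g*20 = -20 - 37*20 = -20 - 740 = -760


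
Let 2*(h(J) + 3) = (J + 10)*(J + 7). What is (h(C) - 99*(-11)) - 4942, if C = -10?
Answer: -3856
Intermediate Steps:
h(J) = -3 + (7 + J)*(10 + J)/2 (h(J) = -3 + ((J + 10)*(J + 7))/2 = -3 + ((10 + J)*(7 + J))/2 = -3 + ((7 + J)*(10 + J))/2 = -3 + (7 + J)*(10 + J)/2)
(h(C) - 99*(-11)) - 4942 = ((32 + (½)*(-10)² + (17/2)*(-10)) - 99*(-11)) - 4942 = ((32 + (½)*100 - 85) - 99*(-11)) - 4942 = ((32 + 50 - 85) + 1089) - 4942 = (-3 + 1089) - 4942 = 1086 - 4942 = -3856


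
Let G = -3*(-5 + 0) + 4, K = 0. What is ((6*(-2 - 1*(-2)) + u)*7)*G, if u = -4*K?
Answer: 0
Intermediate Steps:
u = 0 (u = -4*0 = 0)
G = 19 (G = -3*(-5) + 4 = 15 + 4 = 19)
((6*(-2 - 1*(-2)) + u)*7)*G = ((6*(-2 - 1*(-2)) + 0)*7)*19 = ((6*(-2 + 2) + 0)*7)*19 = ((6*0 + 0)*7)*19 = ((0 + 0)*7)*19 = (0*7)*19 = 0*19 = 0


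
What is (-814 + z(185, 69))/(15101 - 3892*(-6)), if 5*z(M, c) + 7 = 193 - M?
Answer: -4069/192265 ≈ -0.021163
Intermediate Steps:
z(M, c) = 186/5 - M/5 (z(M, c) = -7/5 + (193 - M)/5 = -7/5 + (193/5 - M/5) = 186/5 - M/5)
(-814 + z(185, 69))/(15101 - 3892*(-6)) = (-814 + (186/5 - 1/5*185))/(15101 - 3892*(-6)) = (-814 + (186/5 - 37))/(15101 + 23352) = (-814 + 1/5)/38453 = -4069/5*1/38453 = -4069/192265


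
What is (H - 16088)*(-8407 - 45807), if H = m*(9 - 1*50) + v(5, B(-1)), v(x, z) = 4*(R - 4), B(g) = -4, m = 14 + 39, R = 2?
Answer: 990435566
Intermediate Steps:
m = 53
v(x, z) = -8 (v(x, z) = 4*(2 - 4) = 4*(-2) = -8)
H = -2181 (H = 53*(9 - 1*50) - 8 = 53*(9 - 50) - 8 = 53*(-41) - 8 = -2173 - 8 = -2181)
(H - 16088)*(-8407 - 45807) = (-2181 - 16088)*(-8407 - 45807) = -18269*(-54214) = 990435566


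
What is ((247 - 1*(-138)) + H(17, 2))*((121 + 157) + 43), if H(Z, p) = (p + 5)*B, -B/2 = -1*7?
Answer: 155043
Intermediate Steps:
B = 14 (B = -(-2)*7 = -2*(-7) = 14)
H(Z, p) = 70 + 14*p (H(Z, p) = (p + 5)*14 = (5 + p)*14 = 70 + 14*p)
((247 - 1*(-138)) + H(17, 2))*((121 + 157) + 43) = ((247 - 1*(-138)) + (70 + 14*2))*((121 + 157) + 43) = ((247 + 138) + (70 + 28))*(278 + 43) = (385 + 98)*321 = 483*321 = 155043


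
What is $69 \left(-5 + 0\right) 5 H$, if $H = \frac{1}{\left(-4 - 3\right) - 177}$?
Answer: $\frac{75}{8} \approx 9.375$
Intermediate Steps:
$H = - \frac{1}{184}$ ($H = \frac{1}{\left(-4 - 3\right) - 177} = \frac{1}{-7 - 177} = \frac{1}{-184} = - \frac{1}{184} \approx -0.0054348$)
$69 \left(-5 + 0\right) 5 H = 69 \left(-5 + 0\right) 5 \left(- \frac{1}{184}\right) = 69 \left(\left(-5\right) 5\right) \left(- \frac{1}{184}\right) = 69 \left(-25\right) \left(- \frac{1}{184}\right) = \left(-1725\right) \left(- \frac{1}{184}\right) = \frac{75}{8}$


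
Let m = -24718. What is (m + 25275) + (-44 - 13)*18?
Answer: -469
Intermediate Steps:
(m + 25275) + (-44 - 13)*18 = (-24718 + 25275) + (-44 - 13)*18 = 557 - 57*18 = 557 - 1026 = -469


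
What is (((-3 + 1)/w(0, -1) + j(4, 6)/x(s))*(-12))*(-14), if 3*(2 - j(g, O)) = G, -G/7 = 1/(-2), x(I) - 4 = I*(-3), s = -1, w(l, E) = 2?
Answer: -148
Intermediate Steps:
x(I) = 4 - 3*I (x(I) = 4 + I*(-3) = 4 - 3*I)
G = 7/2 (G = -7/(-2) = -7*(-1)/2 = -7*(-½) = 7/2 ≈ 3.5000)
j(g, O) = ⅚ (j(g, O) = 2 - ⅓*7/2 = 2 - 7/6 = ⅚)
(((-3 + 1)/w(0, -1) + j(4, 6)/x(s))*(-12))*(-14) = (((-3 + 1)/2 + 5/(6*(4 - 3*(-1))))*(-12))*(-14) = ((-2*½ + 5/(6*(4 + 3)))*(-12))*(-14) = ((-1 + (⅚)/7)*(-12))*(-14) = ((-1 + (⅚)*(⅐))*(-12))*(-14) = ((-1 + 5/42)*(-12))*(-14) = -37/42*(-12)*(-14) = (74/7)*(-14) = -148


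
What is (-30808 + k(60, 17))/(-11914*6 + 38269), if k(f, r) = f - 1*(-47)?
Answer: 30701/33215 ≈ 0.92431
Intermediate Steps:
k(f, r) = 47 + f (k(f, r) = f + 47 = 47 + f)
(-30808 + k(60, 17))/(-11914*6 + 38269) = (-30808 + (47 + 60))/(-11914*6 + 38269) = (-30808 + 107)/(-71484 + 38269) = -30701/(-33215) = -30701*(-1/33215) = 30701/33215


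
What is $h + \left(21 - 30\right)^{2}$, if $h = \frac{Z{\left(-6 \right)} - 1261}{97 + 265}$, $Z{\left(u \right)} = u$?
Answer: $\frac{155}{2} \approx 77.5$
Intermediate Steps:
$h = - \frac{7}{2}$ ($h = \frac{-6 - 1261}{97 + 265} = - \frac{1267}{362} = \left(-1267\right) \frac{1}{362} = - \frac{7}{2} \approx -3.5$)
$h + \left(21 - 30\right)^{2} = - \frac{7}{2} + \left(21 - 30\right)^{2} = - \frac{7}{2} + \left(-9\right)^{2} = - \frac{7}{2} + 81 = \frac{155}{2}$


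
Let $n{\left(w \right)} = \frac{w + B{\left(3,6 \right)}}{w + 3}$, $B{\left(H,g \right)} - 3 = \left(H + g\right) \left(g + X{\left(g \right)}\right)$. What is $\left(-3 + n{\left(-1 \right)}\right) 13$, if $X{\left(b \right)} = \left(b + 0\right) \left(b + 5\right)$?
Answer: $4186$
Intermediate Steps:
$X{\left(b \right)} = b \left(5 + b\right)$
$B{\left(H,g \right)} = 3 + \left(H + g\right) \left(g + g \left(5 + g\right)\right)$
$n{\left(w \right)} = \frac{651 + w}{3 + w}$ ($n{\left(w \right)} = \frac{w + \left(3 + 6^{3} + 6 \cdot 6^{2} + 3 \cdot 6^{2} + 6 \cdot 3 \cdot 6\right)}{w + 3} = \frac{w + \left(3 + 216 + 6 \cdot 36 + 3 \cdot 36 + 108\right)}{3 + w} = \frac{w + \left(3 + 216 + 216 + 108 + 108\right)}{3 + w} = \frac{w + 651}{3 + w} = \frac{651 + w}{3 + w}$)
$\left(-3 + n{\left(-1 \right)}\right) 13 = \left(-3 + \frac{651 - 1}{3 - 1}\right) 13 = \left(-3 + \frac{1}{2} \cdot 650\right) 13 = \left(-3 + 325\right) 13 = 322 \cdot 13 = 4186$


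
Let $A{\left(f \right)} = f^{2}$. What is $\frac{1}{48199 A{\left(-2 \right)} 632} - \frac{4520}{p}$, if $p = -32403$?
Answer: $\frac{550748797843}{3948210674016} \approx 0.13949$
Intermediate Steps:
$\frac{1}{48199 A{\left(-2 \right)} 632} - \frac{4520}{p} = \frac{1}{48199 \left(-2\right)^{2} \cdot 632} - \frac{4520}{-32403} = \frac{1}{48199 \cdot 4 \cdot 632} - - \frac{4520}{32403} = \frac{1}{48199 \cdot 2528} + \frac{4520}{32403} = \frac{1}{48199} \cdot \frac{1}{2528} + \frac{4520}{32403} = \frac{1}{121847072} + \frac{4520}{32403} = \frac{550748797843}{3948210674016}$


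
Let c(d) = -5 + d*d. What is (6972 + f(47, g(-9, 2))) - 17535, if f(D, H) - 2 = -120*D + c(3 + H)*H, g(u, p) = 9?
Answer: -14950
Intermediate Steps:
c(d) = -5 + d²
f(D, H) = 2 - 120*D + H*(-5 + (3 + H)²) (f(D, H) = 2 + (-120*D + (-5 + (3 + H)²)*H) = 2 + (-120*D + H*(-5 + (3 + H)²)) = 2 - 120*D + H*(-5 + (3 + H)²))
(6972 + f(47, g(-9, 2))) - 17535 = (6972 + (2 - 120*47 + 9*(-5 + (3 + 9)²))) - 17535 = (6972 + (2 - 5640 + 9*(-5 + 12²))) - 17535 = (6972 + (2 - 5640 + 9*(-5 + 144))) - 17535 = (6972 + (2 - 5640 + 9*139)) - 17535 = (6972 + (2 - 5640 + 1251)) - 17535 = (6972 - 4387) - 17535 = 2585 - 17535 = -14950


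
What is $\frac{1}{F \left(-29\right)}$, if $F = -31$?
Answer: $\frac{1}{899} \approx 0.0011123$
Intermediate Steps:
$\frac{1}{F \left(-29\right)} = \frac{1}{\left(-31\right) \left(-29\right)} = \frac{1}{899}$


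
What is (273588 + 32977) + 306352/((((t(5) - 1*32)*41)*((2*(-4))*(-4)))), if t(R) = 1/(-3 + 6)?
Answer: 58245949/190 ≈ 3.0656e+5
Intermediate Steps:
t(R) = ⅓ (t(R) = 1/3 = ⅓)
(273588 + 32977) + 306352/((((t(5) - 1*32)*41)*((2*(-4))*(-4)))) = (273588 + 32977) + 306352/((((⅓ - 1*32)*41)*((2*(-4))*(-4)))) = 306565 + 306352/((((⅓ - 32)*41)*(-8*(-4)))) = 306565 + 306352/((-95/3*41*32)) = 306565 + 306352/((-3895/3*32)) = 306565 + 306352/(-124640/3) = 306565 + 306352*(-3/124640) = 306565 - 1401/190 = 58245949/190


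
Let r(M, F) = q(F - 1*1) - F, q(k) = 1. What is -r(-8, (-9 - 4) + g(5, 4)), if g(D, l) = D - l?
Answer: -13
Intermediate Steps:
r(M, F) = 1 - F
-r(-8, (-9 - 4) + g(5, 4)) = -(1 - ((-9 - 4) + (5 - 1*4))) = -(1 - (-13 + (5 - 4))) = -(1 - (-13 + 1)) = -(1 - 1*(-12)) = -(1 + 12) = -1*13 = -13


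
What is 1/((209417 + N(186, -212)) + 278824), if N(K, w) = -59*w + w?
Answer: 1/500537 ≈ 1.9979e-6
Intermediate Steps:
N(K, w) = -58*w
1/((209417 + N(186, -212)) + 278824) = 1/((209417 - 58*(-212)) + 278824) = 1/((209417 + 12296) + 278824) = 1/(221713 + 278824) = 1/500537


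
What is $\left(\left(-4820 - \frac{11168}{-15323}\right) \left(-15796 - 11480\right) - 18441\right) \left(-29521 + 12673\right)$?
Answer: $- \frac{33930735156753552}{15323} \approx -2.2144 \cdot 10^{12}$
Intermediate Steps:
$\left(\left(-4820 - \frac{11168}{-15323}\right) \left(-15796 - 11480\right) - 18441\right) \left(-29521 + 12673\right) = \left(\left(-4820 - - \frac{11168}{15323}\right) \left(-27276\right) - 18441\right) \left(-16848\right) = \left(\left(-4820 + \frac{11168}{15323}\right) \left(-27276\right) - 18441\right) \left(-16848\right) = \left(\left(- \frac{73845692}{15323}\right) \left(-27276\right) - 18441\right) \left(-16848\right) = \left(\frac{2014215094992}{15323} - 18441\right) \left(-16848\right) = \frac{2013932523549}{15323} \left(-16848\right) = - \frac{33930735156753552}{15323}$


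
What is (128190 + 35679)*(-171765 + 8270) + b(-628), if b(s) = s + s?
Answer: -26791763411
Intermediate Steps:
b(s) = 2*s
(128190 + 35679)*(-171765 + 8270) + b(-628) = (128190 + 35679)*(-171765 + 8270) + 2*(-628) = 163869*(-163495) - 1256 = -26791762155 - 1256 = -26791763411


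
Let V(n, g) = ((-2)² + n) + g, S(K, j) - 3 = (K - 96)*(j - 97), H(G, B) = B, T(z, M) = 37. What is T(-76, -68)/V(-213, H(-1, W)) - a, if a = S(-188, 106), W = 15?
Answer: 495245/194 ≈ 2552.8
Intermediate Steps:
S(K, j) = 3 + (-97 + j)*(-96 + K) (S(K, j) = 3 + (K - 96)*(j - 97) = 3 + (-96 + K)*(-97 + j) = 3 + (-97 + j)*(-96 + K))
a = -2553 (a = 9315 - 97*(-188) - 96*106 - 188*106 = 9315 + 18236 - 10176 - 19928 = -2553)
V(n, g) = 4 + g + n (V(n, g) = (4 + n) + g = 4 + g + n)
T(-76, -68)/V(-213, H(-1, W)) - a = 37/(4 + 15 - 213) - 1*(-2553) = 37/(-194) + 2553 = 37*(-1/194) + 2553 = -37/194 + 2553 = 495245/194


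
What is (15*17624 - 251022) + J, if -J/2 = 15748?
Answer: -18158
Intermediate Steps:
J = -31496 (J = -2*15748 = -31496)
(15*17624 - 251022) + J = (15*17624 - 251022) - 31496 = (264360 - 251022) - 31496 = 13338 - 31496 = -18158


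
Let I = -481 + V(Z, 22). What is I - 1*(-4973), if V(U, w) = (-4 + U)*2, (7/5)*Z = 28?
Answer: 4524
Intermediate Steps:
Z = 20 (Z = (5/7)*28 = 20)
V(U, w) = -8 + 2*U
I = -449 (I = -481 + (-8 + 2*20) = -481 + (-8 + 40) = -481 + 32 = -449)
I - 1*(-4973) = -449 - 1*(-4973) = -449 + 4973 = 4524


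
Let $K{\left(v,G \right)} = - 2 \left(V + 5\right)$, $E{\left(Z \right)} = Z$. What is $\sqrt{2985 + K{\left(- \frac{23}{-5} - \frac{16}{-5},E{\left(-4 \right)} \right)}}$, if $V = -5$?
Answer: $\sqrt{2985} \approx 54.635$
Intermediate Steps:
$K{\left(v,G \right)} = 0$ ($K{\left(v,G \right)} = - 2 \left(-5 + 5\right) = \left(-2\right) 0 = 0$)
$\sqrt{2985 + K{\left(- \frac{23}{-5} - \frac{16}{-5},E{\left(-4 \right)} \right)}} = \sqrt{2985 + 0} = \sqrt{2985}$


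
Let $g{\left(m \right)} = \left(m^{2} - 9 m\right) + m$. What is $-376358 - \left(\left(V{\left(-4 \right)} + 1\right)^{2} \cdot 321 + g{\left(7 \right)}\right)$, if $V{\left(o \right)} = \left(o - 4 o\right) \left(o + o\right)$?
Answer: $-3273376$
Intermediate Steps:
$V{\left(o \right)} = - 6 o^{2}$ ($V{\left(o \right)} = - 3 o 2 o = - 6 o^{2}$)
$g{\left(m \right)} = m^{2} - 8 m$
$-376358 - \left(\left(V{\left(-4 \right)} + 1\right)^{2} \cdot 321 + g{\left(7 \right)}\right) = -376358 - \left(\left(- 6 \left(-4\right)^{2} + 1\right)^{2} \cdot 321 + 7 \left(-8 + 7\right)\right) = -376358 - \left(\left(\left(-6\right) 16 + 1\right)^{2} \cdot 321 + 7 \left(-1\right)\right) = -376358 - \left(\left(-96 + 1\right)^{2} \cdot 321 - 7\right) = -376358 - \left(\left(-95\right)^{2} \cdot 321 - 7\right) = -376358 - \left(9025 \cdot 321 - 7\right) = -376358 - \left(2897025 - 7\right) = -376358 - 2897018 = -3273376$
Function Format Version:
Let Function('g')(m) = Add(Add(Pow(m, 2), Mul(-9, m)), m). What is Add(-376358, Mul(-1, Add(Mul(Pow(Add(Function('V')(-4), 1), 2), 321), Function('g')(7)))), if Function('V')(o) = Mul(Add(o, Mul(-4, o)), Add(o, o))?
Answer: -3273376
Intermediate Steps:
Function('V')(o) = Mul(-6, Pow(o, 2)) (Function('V')(o) = Mul(Mul(-3, o), Mul(2, o)) = Mul(-6, Pow(o, 2)))
Function('g')(m) = Add(Pow(m, 2), Mul(-8, m))
Add(-376358, Mul(-1, Add(Mul(Pow(Add(Function('V')(-4), 1), 2), 321), Function('g')(7)))) = Add(-376358, Mul(-1, Add(Mul(Pow(Add(Mul(-6, Pow(-4, 2)), 1), 2), 321), Mul(7, Add(-8, 7))))) = Add(-376358, Mul(-1, Add(Mul(Pow(Add(Mul(-6, 16), 1), 2), 321), Mul(7, -1)))) = Add(-376358, Mul(-1, Add(Mul(Pow(Add(-96, 1), 2), 321), -7))) = Add(-376358, Mul(-1, Add(Mul(Pow(-95, 2), 321), -7))) = Add(-376358, Mul(-1, Add(Mul(9025, 321), -7))) = Add(-376358, Mul(-1, Add(2897025, -7))) = Add(-376358, Mul(-1, 2897018)) = Add(-376358, -2897018) = -3273376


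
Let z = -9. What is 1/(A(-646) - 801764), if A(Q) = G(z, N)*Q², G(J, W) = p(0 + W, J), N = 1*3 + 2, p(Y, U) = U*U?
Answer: 1/33000832 ≈ 3.0302e-8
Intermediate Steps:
p(Y, U) = U²
N = 5 (N = 3 + 2 = 5)
G(J, W) = J²
A(Q) = 81*Q² (A(Q) = (-9)²*Q² = 81*Q²)
1/(A(-646) - 801764) = 1/(81*(-646)² - 801764) = 1/(81*417316 - 801764) = 1/(33802596 - 801764) = 1/33000832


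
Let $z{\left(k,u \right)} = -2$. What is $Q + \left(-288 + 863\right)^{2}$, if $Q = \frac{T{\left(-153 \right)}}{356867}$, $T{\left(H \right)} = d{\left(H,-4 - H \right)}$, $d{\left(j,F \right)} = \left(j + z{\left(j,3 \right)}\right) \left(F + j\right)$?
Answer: $\frac{117989152495}{356867} \approx 3.3063 \cdot 10^{5}$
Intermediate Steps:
$d{\left(j,F \right)} = \left(-2 + j\right) \left(F + j\right)$ ($d{\left(j,F \right)} = \left(j - 2\right) \left(F + j\right) = \left(-2 + j\right) \left(F + j\right)$)
$T{\left(H \right)} = 8 + H^{2} + H \left(-4 - H\right)$ ($T{\left(H \right)} = H^{2} - 2 \left(-4 - H\right) - 2 H + \left(-4 - H\right) H = H^{2} + \left(8 + 2 H\right) - 2 H + H \left(-4 - H\right) = 8 + H^{2} + H \left(-4 - H\right)$)
$Q = \frac{620}{356867}$ ($Q = \frac{8 - -612}{356867} = \left(8 + 612\right) \frac{1}{356867} = 620 \cdot \frac{1}{356867} = \frac{620}{356867} \approx 0.0017373$)
$Q + \left(-288 + 863\right)^{2} = \frac{620}{356867} + \left(-288 + 863\right)^{2} = \frac{620}{356867} + 575^{2} = \frac{620}{356867} + 330625 = \frac{117989152495}{356867}$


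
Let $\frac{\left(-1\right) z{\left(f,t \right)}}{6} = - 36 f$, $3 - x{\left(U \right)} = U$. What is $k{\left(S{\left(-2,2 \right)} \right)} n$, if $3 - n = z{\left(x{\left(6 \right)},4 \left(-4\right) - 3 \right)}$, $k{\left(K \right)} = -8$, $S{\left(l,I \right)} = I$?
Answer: $-5208$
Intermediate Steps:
$x{\left(U \right)} = 3 - U$
$z{\left(f,t \right)} = 216 f$ ($z{\left(f,t \right)} = - 6 \left(- 36 f\right) = 216 f$)
$n = 651$ ($n = 3 - 216 \left(3 - 6\right) = 3 - 216 \left(-3\right) = 3 - -648 = 3 + 648 = 651$)
$k{\left(S{\left(-2,2 \right)} \right)} n = \left(-8\right) 651 = -5208$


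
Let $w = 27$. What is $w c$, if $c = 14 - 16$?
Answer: $-54$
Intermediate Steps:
$c = -2$ ($c = 14 - 16 = -2$)
$w c = 27 \left(-2\right) = -54$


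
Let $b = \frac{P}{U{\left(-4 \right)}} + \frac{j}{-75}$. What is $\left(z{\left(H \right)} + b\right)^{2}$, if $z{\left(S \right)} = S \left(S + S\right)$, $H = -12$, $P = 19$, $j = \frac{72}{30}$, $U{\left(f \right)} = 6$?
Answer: $\frac{47677159201}{562500} \approx 84759.0$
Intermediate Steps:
$j = \frac{12}{5}$ ($j = 72 \cdot \frac{1}{30} = \frac{12}{5} \approx 2.4$)
$z{\left(S \right)} = 2 S^{2}$ ($z{\left(S \right)} = S 2 S = 2 S^{2}$)
$b = \frac{2351}{750}$ ($b = \frac{19}{6} + \frac{12}{5 \left(-75\right)} = 19 \cdot \frac{1}{6} + \frac{12}{5} \left(- \frac{1}{75}\right) = \frac{19}{6} - \frac{4}{125} = \frac{2351}{750} \approx 3.1347$)
$\left(z{\left(H \right)} + b\right)^{2} = \left(2 \left(-12\right)^{2} + \frac{2351}{750}\right)^{2} = \left(2 \cdot 144 + \frac{2351}{750}\right)^{2} = \left(288 + \frac{2351}{750}\right)^{2} = \left(\frac{218351}{750}\right)^{2} = \frac{47677159201}{562500}$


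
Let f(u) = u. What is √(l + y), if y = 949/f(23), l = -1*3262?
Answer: I*√1703771/23 ≈ 56.752*I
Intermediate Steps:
l = -3262
y = 949/23 ≈ 41.261
√(l + y) = √(-3262 + 949/23) = √(-74077/23) = I*√1703771/23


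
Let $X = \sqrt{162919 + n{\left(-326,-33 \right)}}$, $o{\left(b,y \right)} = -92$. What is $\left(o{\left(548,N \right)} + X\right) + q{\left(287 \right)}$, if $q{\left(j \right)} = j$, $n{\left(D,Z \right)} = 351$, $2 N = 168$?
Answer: $195 + \sqrt{163270} \approx 599.07$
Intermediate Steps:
$N = 84$ ($N = \frac{1}{2} \cdot 168 = 84$)
$X = \sqrt{163270}$ ($X = \sqrt{162919 + 351} = \sqrt{163270} \approx 404.07$)
$\left(o{\left(548,N \right)} + X\right) + q{\left(287 \right)} = \left(-92 + \sqrt{163270}\right) + 287 = 195 + \sqrt{163270}$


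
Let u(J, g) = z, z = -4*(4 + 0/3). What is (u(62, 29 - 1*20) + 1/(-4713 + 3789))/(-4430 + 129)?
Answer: 14785/3974124 ≈ 0.0037203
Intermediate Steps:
z = -16 (z = -4*(4 + 0*(⅓)) = -4*(4 + 0) = -4*4 = -16)
u(J, g) = -16
(u(62, 29 - 1*20) + 1/(-4713 + 3789))/(-4430 + 129) = (-16 + 1/(-4713 + 3789))/(-4430 + 129) = (-16 + 1/(-924))/(-4301) = (-16 - 1/924)*(-1/4301) = -14785/924*(-1/4301) = 14785/3974124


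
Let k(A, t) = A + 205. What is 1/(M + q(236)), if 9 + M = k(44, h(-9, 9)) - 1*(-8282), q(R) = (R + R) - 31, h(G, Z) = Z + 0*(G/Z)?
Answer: 1/8963 ≈ 0.00011157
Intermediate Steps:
h(G, Z) = Z (h(G, Z) = Z + 0 = Z)
q(R) = -31 + 2*R (q(R) = 2*R - 31 = -31 + 2*R)
k(A, t) = 205 + A
M = 8522 (M = -9 + ((205 + 44) - 1*(-8282)) = -9 + (249 + 8282) = -9 + 8531 = 8522)
1/(M + q(236)) = 1/(8522 + (-31 + 2*236)) = 1/(8522 + (-31 + 472)) = 1/(8522 + 441) = 1/8963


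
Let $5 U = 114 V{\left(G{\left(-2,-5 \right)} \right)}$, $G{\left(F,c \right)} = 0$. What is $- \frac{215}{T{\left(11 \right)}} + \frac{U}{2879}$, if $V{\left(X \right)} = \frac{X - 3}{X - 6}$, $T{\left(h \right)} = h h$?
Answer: $- \frac{3088028}{1741795} \approx -1.7729$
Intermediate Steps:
$T{\left(h \right)} = h^{2}$
$V{\left(X \right)} = \frac{-3 + X}{-6 + X}$
$U = \frac{57}{5}$ ($U = \frac{114 \frac{-3 + 0}{-6 + 0}}{5} = \frac{114 \frac{1}{-6} \left(-3\right)}{5} = \frac{114 \left(\left(- \frac{1}{6}\right) \left(-3\right)\right)}{5} = \frac{114 \cdot \frac{1}{2}}{5} = \frac{1}{5} \cdot 57 = \frac{57}{5} \approx 11.4$)
$- \frac{215}{T{\left(11 \right)}} + \frac{U}{2879} = - \frac{215}{11^{2}} + \frac{57}{5 \cdot 2879} = - \frac{215}{121} + \frac{57}{5} \cdot \frac{1}{2879} = \left(-215\right) \frac{1}{121} + \frac{57}{14395} = - \frac{215}{121} + \frac{57}{14395} = - \frac{3088028}{1741795}$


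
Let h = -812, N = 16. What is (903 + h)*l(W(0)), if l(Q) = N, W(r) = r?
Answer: 1456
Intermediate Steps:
l(Q) = 16
(903 + h)*l(W(0)) = (903 - 812)*16 = 91*16 = 1456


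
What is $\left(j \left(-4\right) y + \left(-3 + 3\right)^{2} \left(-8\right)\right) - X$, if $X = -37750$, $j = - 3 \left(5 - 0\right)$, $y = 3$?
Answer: $37930$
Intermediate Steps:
$j = -15$ ($j = - 3 \left(5 + 0\right) = \left(-3\right) 5 = -15$)
$\left(j \left(-4\right) y + \left(-3 + 3\right)^{2} \left(-8\right)\right) - X = \left(\left(-15\right) \left(-4\right) 3 + \left(-3 + 3\right)^{2} \left(-8\right)\right) - -37750 = \left(60 \cdot 3 + 0^{2} \left(-8\right)\right) + 37750 = \left(180 + 0 \left(-8\right)\right) + 37750 = \left(180 + 0\right) + 37750 = 180 + 37750 = 37930$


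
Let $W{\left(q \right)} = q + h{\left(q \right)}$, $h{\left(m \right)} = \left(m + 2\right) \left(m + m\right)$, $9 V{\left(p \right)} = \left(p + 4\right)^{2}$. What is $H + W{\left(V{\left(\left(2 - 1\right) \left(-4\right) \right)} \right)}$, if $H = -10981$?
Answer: $-10981$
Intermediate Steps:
$V{\left(p \right)} = \frac{\left(4 + p\right)^{2}}{9}$ ($V{\left(p \right)} = \frac{\left(p + 4\right)^{2}}{9} = \frac{\left(4 + p\right)^{2}}{9}$)
$h{\left(m \right)} = 2 m \left(2 + m\right)$ ($h{\left(m \right)} = \left(2 + m\right) 2 m = 2 m \left(2 + m\right)$)
$W{\left(q \right)} = q + 2 q \left(2 + q\right)$
$H + W{\left(V{\left(\left(2 - 1\right) \left(-4\right) \right)} \right)} = -10981 + \frac{\left(4 + \left(2 - 1\right) \left(-4\right)\right)^{2}}{9} \left(5 + 2 \frac{\left(4 + \left(2 - 1\right) \left(-4\right)\right)^{2}}{9}\right) = -10981 + \frac{\left(4 + 1 \left(-4\right)\right)^{2}}{9} \left(5 + 2 \frac{\left(4 + 1 \left(-4\right)\right)^{2}}{9}\right) = -10981 + \frac{\left(4 - 4\right)^{2}}{9} \left(5 + 2 \frac{\left(4 - 4\right)^{2}}{9}\right) = -10981 + \frac{0^{2}}{9} \left(5 + 2 \frac{0^{2}}{9}\right) = -10981 + \frac{1}{9} \cdot 0 \left(5 + 2 \cdot \frac{1}{9} \cdot 0\right) = -10981 + 0 \left(5 + 2 \cdot 0\right) = -10981 + 0 \left(5 + 0\right) = -10981 + 0 \cdot 5 = -10981 + 0 = -10981$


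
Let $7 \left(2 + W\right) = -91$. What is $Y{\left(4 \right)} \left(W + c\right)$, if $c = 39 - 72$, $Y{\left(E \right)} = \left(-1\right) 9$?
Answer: $432$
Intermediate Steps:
$Y{\left(E \right)} = -9$
$W = -15$ ($W = -2 + \frac{1}{7} \left(-91\right) = -2 - 13 = -15$)
$c = -33$
$Y{\left(4 \right)} \left(W + c\right) = - 9 \left(-15 - 33\right) = \left(-9\right) \left(-48\right) = 432$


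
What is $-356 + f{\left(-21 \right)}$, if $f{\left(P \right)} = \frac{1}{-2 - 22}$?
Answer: $- \frac{8545}{24} \approx -356.04$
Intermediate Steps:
$f{\left(P \right)} = - \frac{1}{24}$ ($f{\left(P \right)} = \frac{1}{-24} = - \frac{1}{24}$)
$-356 + f{\left(-21 \right)} = -356 - \frac{1}{24} = - \frac{8545}{24}$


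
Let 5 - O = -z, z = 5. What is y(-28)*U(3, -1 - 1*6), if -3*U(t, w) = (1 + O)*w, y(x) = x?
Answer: -2156/3 ≈ -718.67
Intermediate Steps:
O = 10 (O = 5 - (-1)*5 = 5 - 1*(-5) = 5 + 5 = 10)
U(t, w) = -11*w/3 (U(t, w) = -(1 + 10)*w/3 = -11*w/3)
y(-28)*U(3, -1 - 1*6) = -(-308)*(-1 - 1*6)/3 = -(-308)*(-1 - 6)/3 = -(-308)*(-7)/3 = -28*77/3 = -2156/3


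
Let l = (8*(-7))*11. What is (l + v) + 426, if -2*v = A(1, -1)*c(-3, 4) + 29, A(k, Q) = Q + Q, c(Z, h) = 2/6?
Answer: -1225/6 ≈ -204.17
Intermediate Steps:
c(Z, h) = ⅓ (c(Z, h) = 2*(⅙) = ⅓)
l = -616 (l = -56*11 = -616)
A(k, Q) = 2*Q
v = -85/6 (v = -((2*(-1))*(⅓) + 29)/2 = -(-2*⅓ + 29)/2 = -(-⅔ + 29)/2 = -½*85/3 = -85/6 ≈ -14.167)
(l + v) + 426 = (-616 - 85/6) + 426 = -3781/6 + 426 = -1225/6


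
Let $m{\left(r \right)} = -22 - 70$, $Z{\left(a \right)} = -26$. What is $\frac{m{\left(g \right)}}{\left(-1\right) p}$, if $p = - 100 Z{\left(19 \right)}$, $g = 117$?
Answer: $\frac{23}{650} \approx 0.035385$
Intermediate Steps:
$m{\left(r \right)} = -92$ ($m{\left(r \right)} = -22 - 70 = -92$)
$p = 2600$ ($p = \left(-100\right) \left(-26\right) = 2600$)
$\frac{m{\left(g \right)}}{\left(-1\right) p} = - \frac{92}{\left(-1\right) 2600} = - \frac{92}{-2600} = \left(-92\right) \left(- \frac{1}{2600}\right) = \frac{23}{650}$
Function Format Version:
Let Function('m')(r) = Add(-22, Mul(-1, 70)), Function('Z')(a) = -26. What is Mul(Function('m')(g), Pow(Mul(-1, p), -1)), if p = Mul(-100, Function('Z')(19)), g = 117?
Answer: Rational(23, 650) ≈ 0.035385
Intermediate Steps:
Function('m')(r) = -92 (Function('m')(r) = Add(-22, -70) = -92)
p = 2600 (p = Mul(-100, -26) = 2600)
Mul(Function('m')(g), Pow(Mul(-1, p), -1)) = Mul(-92, Pow(Mul(-1, 2600), -1)) = Mul(-92, Pow(-2600, -1)) = Mul(-92, Rational(-1, 2600)) = Rational(23, 650)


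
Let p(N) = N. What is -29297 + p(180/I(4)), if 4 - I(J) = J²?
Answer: -29312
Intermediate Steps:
I(J) = 4 - J²
-29297 + p(180/I(4)) = -29297 + 180/(4 - 1*4²) = -29297 + 180/(4 - 1*16) = -29297 + 180/(4 - 16) = -29297 + 180/(-12) = -29297 + 180*(-1/12) = -29297 - 15 = -29312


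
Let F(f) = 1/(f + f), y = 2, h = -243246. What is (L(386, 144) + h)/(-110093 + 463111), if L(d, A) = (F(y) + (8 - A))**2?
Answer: -3597087/5648288 ≈ -0.63685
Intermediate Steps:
F(f) = 1/(2*f)
L(d, A) = (33/4 - A)**2 (L(d, A) = ((1/2)/2 + (8 - A))**2 = ((1/2)*(1/2) + (8 - A))**2 = (1/4 + (8 - A))**2 = (33/4 - A)**2)
(L(386, 144) + h)/(-110093 + 463111) = ((33 - 4*144)**2/16 - 243246)/(-110093 + 463111) = ((33 - 576)**2/16 - 243246)/353018 = ((1/16)*(-543)**2 - 243246)*(1/353018) = ((1/16)*294849 - 243246)*(1/353018) = (294849/16 - 243246)*(1/353018) = -3597087/16*1/353018 = -3597087/5648288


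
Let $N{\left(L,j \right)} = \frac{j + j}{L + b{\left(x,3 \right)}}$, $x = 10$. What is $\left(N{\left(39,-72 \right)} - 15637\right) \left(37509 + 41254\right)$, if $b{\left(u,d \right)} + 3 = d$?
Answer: $- \frac{16014802027}{13} \approx -1.2319 \cdot 10^{9}$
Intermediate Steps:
$b{\left(u,d \right)} = -3 + d$
$N{\left(L,j \right)} = \frac{2 j}{L}$ ($N{\left(L,j \right)} = \frac{j + j}{L + \left(-3 + 3\right)} = \frac{2 j}{L + 0} = \frac{2 j}{L}$)
$\left(N{\left(39,-72 \right)} - 15637\right) \left(37509 + 41254\right) = \left(2 \left(-72\right) \frac{1}{39} - 15637\right) \left(37509 + 41254\right) = \left(2 \left(-72\right) \frac{1}{39} - 15637\right) 78763 = \left(- \frac{48}{13} - 15637\right) 78763 = \left(- \frac{203329}{13}\right) 78763 = - \frac{16014802027}{13}$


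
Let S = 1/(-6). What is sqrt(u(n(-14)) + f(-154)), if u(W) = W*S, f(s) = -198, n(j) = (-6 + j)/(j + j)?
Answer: I*sqrt(349482)/42 ≈ 14.075*I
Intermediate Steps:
n(j) = (-6 + j)/(2*j) (n(j) = (-6 + j)/((2*j)) = (-6 + j)*(1/(2*j)) = (-6 + j)/(2*j))
S = -1/6 ≈ -0.16667
u(W) = -W/6 (u(W) = W*(-1/6) = -W/6)
sqrt(u(n(-14)) + f(-154)) = sqrt(-(-6 - 14)/(12*(-14)) - 198) = sqrt(-(-1)*(-20)/(12*14) - 198) = sqrt(-1/6*5/7 - 198) = sqrt(-5/42 - 198) = sqrt(-8321/42) = I*sqrt(349482)/42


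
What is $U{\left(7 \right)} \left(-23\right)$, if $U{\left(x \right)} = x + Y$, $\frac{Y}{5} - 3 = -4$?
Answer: $-46$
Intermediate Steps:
$Y = -5$ ($Y = 15 + 5 \left(-4\right) = 15 - 20 = -5$)
$U{\left(x \right)} = -5 + x$ ($U{\left(x \right)} = x - 5 = -5 + x$)
$U{\left(7 \right)} \left(-23\right) = \left(-5 + 7\right) \left(-23\right) = 2 \left(-23\right) = -46$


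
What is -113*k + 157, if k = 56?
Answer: -6171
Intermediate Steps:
-113*k + 157 = -113*56 + 157 = -6328 + 157 = -6171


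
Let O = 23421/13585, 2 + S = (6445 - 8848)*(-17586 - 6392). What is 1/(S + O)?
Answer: 13585/782755931641 ≈ 1.7355e-8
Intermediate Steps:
S = 57619132 (S = -2 + (6445 - 8848)*(-17586 - 6392) = -2 - 2403*(-23978) = -2 + 57619134 = 57619132)
O = 23421/13585 (O = 23421*(1/13585) = 23421/13585 ≈ 1.7240)
1/(S + O) = 1/(57619132 + 23421/13585) = 1/(782755931641/13585) = 13585/782755931641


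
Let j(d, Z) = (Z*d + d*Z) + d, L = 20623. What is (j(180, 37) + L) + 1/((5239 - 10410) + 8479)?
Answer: 112878885/3308 ≈ 34123.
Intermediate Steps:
j(d, Z) = d + 2*Z*d (j(d, Z) = (Z*d + Z*d) + d = 2*Z*d + d = d + 2*Z*d)
(j(180, 37) + L) + 1/((5239 - 10410) + 8479) = (180*(1 + 2*37) + 20623) + 1/((5239 - 10410) + 8479) = (180*(1 + 74) + 20623) + 1/(-5171 + 8479) = (180*75 + 20623) + 1/3308 = (13500 + 20623) + 1/3308 = 34123 + 1/3308 = 112878885/3308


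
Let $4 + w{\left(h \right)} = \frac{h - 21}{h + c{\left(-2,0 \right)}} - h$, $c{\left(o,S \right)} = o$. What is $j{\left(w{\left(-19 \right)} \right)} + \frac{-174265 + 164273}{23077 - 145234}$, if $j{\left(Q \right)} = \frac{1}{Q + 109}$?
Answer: $\frac{28984145}{322983108} \approx 0.089739$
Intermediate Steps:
$w{\left(h \right)} = -4 - h + \frac{-21 + h}{-2 + h}$ ($w{\left(h \right)} = -4 - \left(h - \frac{h - 21}{h - 2}\right) = -4 - \left(h - \frac{-21 + h}{-2 + h}\right) = -4 - h + \frac{-21 + h}{-2 + h}$)
$j{\left(Q \right)} = \frac{1}{109 + Q}$
$j{\left(w{\left(-19 \right)} \right)} + \frac{-174265 + 164273}{23077 - 145234} = \frac{1}{109 + \frac{-13 - -19 - \left(-19\right)^{2}}{-2 - 19}} + \frac{-174265 + 164273}{23077 - 145234} = \frac{1}{109 + \frac{-13 + 19 - 361}{-21}} - \frac{9992}{-122157} = \frac{1}{109 - \frac{-13 + 19 - 361}{21}} - - \frac{9992}{122157} = \frac{1}{109 - - \frac{355}{21}} + \frac{9992}{122157} = \frac{1}{109 + \frac{355}{21}} + \frac{9992}{122157} = \frac{1}{\frac{2644}{21}} + \frac{9992}{122157} = \frac{21}{2644} + \frac{9992}{122157} = \frac{28984145}{322983108}$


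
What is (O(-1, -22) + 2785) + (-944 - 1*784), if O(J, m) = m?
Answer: 1035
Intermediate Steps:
(O(-1, -22) + 2785) + (-944 - 1*784) = (-22 + 2785) + (-944 - 1*784) = 2763 + (-944 - 784) = 2763 - 1728 = 1035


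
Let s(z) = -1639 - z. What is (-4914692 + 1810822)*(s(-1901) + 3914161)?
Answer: -12149860117010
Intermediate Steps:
(-4914692 + 1810822)*(s(-1901) + 3914161) = (-4914692 + 1810822)*((-1639 - 1*(-1901)) + 3914161) = -3103870*((-1639 + 1901) + 3914161) = -3103870*(262 + 3914161) = -3103870*3914423 = -12149860117010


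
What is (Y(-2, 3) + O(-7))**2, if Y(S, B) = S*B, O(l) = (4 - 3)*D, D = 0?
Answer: 36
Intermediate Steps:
O(l) = 0 (O(l) = (4 - 3)*0 = 1*0 = 0)
Y(S, B) = B*S
(Y(-2, 3) + O(-7))**2 = (3*(-2) + 0)**2 = (-6 + 0)**2 = (-6)**2 = 36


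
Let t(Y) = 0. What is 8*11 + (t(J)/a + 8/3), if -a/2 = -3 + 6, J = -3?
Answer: 272/3 ≈ 90.667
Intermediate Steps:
a = -6 (a = -2*(-3 + 6) = -2*3 = -6)
8*11 + (t(J)/a + 8/3) = 8*11 + (0/(-6) + 8/3) = 88 + (0*(-1/6) + 8*(1/3)) = 88 + (0 + 8/3) = 88 + 8/3 = 272/3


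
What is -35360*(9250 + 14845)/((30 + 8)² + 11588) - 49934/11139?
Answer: -395461242862/6048477 ≈ -65382.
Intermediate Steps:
-35360*(9250 + 14845)/((30 + 8)² + 11588) - 49934/11139 = -35360*24095/(38² + 11588) - 49934*1/11139 = -35360*24095/(1444 + 11588) - 49934/11139 = -35360/(13032*(1/24095)) - 49934/11139 = -35360/13032/24095 - 49934/11139 = -35360*24095/13032 - 49934/11139 = -106499900/1629 - 49934/11139 = -395461242862/6048477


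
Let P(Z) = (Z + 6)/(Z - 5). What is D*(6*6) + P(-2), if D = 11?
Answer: 2768/7 ≈ 395.43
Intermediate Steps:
P(Z) = (6 + Z)/(-5 + Z)
D*(6*6) + P(-2) = 11*(6*6) + (6 - 2)/(-5 - 2) = 11*36 + 4/(-7) = 396 - ⅐*4 = 396 - 4/7 = 2768/7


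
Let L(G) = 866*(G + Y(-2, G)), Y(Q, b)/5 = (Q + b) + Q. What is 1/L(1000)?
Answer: 1/5178680 ≈ 1.9310e-7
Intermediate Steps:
Y(Q, b) = 5*b + 10*Q (Y(Q, b) = 5*((Q + b) + Q) = 5*(b + 2*Q) = 5*b + 10*Q)
L(G) = -17320 + 5196*G (L(G) = 866*(G + (5*G + 10*(-2))) = 866*(G + (5*G - 20)) = 866*(G + (-20 + 5*G)) = 866*(-20 + 6*G) = -17320 + 5196*G)
1/L(1000) = 1/(-17320 + 5196*1000) = 1/(-17320 + 5196000) = 1/5178680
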